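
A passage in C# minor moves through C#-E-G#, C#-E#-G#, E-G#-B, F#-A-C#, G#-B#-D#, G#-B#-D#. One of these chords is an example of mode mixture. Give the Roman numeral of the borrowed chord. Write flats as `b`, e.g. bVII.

I

C# minor has the diatonic set C#m, D#dim, E, F#m, G#, A, B (with V from harmonic minor). C#–E–G# = C#m, E–G#–B = E, F#–A–C# = F#m and G#–B#–D# = G# all belong to that set. C#–E#–G# is not: scale degree 1 in C# minor carries C#m (i). In C# major the chord on that degree is C#, so here it functions as I, borrowed from the parallel major.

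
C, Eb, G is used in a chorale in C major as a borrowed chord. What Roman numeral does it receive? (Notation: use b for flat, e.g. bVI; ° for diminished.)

i

C is scale degree 1 in C major. The diatonic chord on degree 1 would be C (I), but C–Eb–G is the minor chord from C minor. As a borrowed chord it is labeled i.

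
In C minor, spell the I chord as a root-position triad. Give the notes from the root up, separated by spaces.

I is built on scale degree 1, which is C in both C minor and its parallel. Stacking thirds in C major on C gives C–E–G.

C E G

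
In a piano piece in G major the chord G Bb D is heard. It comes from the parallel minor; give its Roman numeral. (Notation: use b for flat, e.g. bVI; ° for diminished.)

i

G is scale degree 1 in G major. Diatonically G major has G (I) on that degree; G–Bb–D is instead the minor chord native to G minor, so it takes the label i.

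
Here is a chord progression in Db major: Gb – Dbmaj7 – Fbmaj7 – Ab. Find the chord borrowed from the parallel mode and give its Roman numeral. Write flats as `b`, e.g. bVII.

The diatonic triads in Db major are Db, Ebm, Fm, Gb, Ab, Bbm, Cdim. Gb, Dbmaj7 and Ab are all diatonic. Fbmaj7 (Fb–Ab–Cb–Eb) doesn't fit — on degree 3 Db major would have Fm (iii). Fbmaj7 is the degree-3 chord of Db minor, so it is the borrowed bIIImaj7.

bIIImaj7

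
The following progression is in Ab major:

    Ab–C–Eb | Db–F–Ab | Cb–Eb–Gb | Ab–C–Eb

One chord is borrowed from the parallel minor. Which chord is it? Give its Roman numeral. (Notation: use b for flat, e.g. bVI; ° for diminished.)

Ab major has the diatonic set Ab, Bbm, Cm, Db, Eb, Fm, Gdim. Ab–C–Eb = Ab and Db–F–Ab = Db both belong to that set. Cb–Eb–Gb doesn't fit — on degree 3 Ab major would have Cm (iii). Cb is the degree-3 chord of Ab minor, so it is the borrowed bIII.

bIII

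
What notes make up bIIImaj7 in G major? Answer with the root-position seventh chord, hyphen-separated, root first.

Bb-D-F-A

Scale degree 3 in G major is B. bIIImaj7 uses the lowered form, Bb, taken from G minor. Stacking thirds in G minor on Bb gives Bb–D–F–A.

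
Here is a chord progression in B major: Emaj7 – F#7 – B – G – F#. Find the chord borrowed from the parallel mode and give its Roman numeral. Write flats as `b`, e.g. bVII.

bVI

In B major the diatonic chords are B, C#m, D#m, E, F#, G#m, A#dim. Emaj7, F#7, B and F# all belong to that set. G (G–B–D) is not: scale degree 6 in B major carries G#m (vi). In B minor the chord on that degree is G, so here it functions as bVI, borrowed from the parallel minor.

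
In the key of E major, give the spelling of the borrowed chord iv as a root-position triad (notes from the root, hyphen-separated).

iv is built on scale degree 4, which is A in both E major and its parallel. Building the minor chord from the parallel minor on A: A–C–E.

A-C-E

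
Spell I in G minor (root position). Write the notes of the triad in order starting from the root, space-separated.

G B D

I is built on scale degree 1, which is G in both G minor and its parallel. In G major the chord on G is G–B–D.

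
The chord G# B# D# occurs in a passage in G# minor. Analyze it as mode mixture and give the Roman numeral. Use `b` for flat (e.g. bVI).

The root G# is the diatonic 1st degree of G# minor; the borrowing shows in the chord quality. Diatonically G# minor has G#m (i) on that degree; G#–B#–D# is instead the major chord native to G# major, so it takes the label I.

I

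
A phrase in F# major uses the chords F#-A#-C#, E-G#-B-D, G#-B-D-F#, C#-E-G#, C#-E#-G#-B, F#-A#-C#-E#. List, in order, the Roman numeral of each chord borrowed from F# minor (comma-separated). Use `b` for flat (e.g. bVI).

bVII7, iiø7, v

F# major has the diatonic set F#, G#m, A#m, B, C#, D#m, E#dim. F#–A#–C# = F#, C#–E#–G#–B = C#7 and F#–A#–C#–E# = F#maj7 all belong to that set. E–G#–B–D doesn't fit — on degree 7 F# major would have E#dim (vii°). E7 is the degree-7 chord of F# minor, so it is the borrowed bVII7. G#–B–D–F# doesn't fit — on degree 2 F# major would have G#m (ii). G#m7b5 is the degree-2 chord of F# minor, so it is the borrowed iiø7. C#–E–G# doesn't fit — on degree 5 F# major would have C# (V). C#m is the degree-5 chord of F# minor, so it is the borrowed v.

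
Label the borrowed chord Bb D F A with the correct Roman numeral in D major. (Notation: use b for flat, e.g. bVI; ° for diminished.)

bVImaj7

In D major scale degree 6 is B; Bb is its lowered form, from D minor. Diatonically D major has Bm (vi) on that degree; Bb–D–F–A is instead the major-seventh chord native to D minor, so it takes the label bVImaj7.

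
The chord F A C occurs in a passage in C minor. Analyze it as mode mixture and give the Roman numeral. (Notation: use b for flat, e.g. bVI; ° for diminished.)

IV

The root F is the diatonic 4th degree of C minor; the borrowing shows in the chord quality. F–A–C is a major chord — the form found in C major, not the diatonic iv (Fm). Borrowed into C minor it is written IV.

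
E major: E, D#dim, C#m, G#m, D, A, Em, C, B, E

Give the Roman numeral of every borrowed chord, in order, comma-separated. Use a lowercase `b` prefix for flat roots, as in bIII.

The diatonic triads in E major are E, F#m, G#m, A, B, C#m, D#dim. Of the given chords, E, D#dim, C#m, G#m, A and B are diatonic. But D (D–F#–A) is foreign: the diatonic vii° on degree 7 is D#dim, whereas D comes from E minor. It is labeled bVII. But Em (E–G–B) is foreign: the diatonic I on degree 1 is E, whereas Em comes from E minor. It is labeled i. But C (C–E–G) is foreign: the diatonic vi on degree 6 is C#m, whereas C comes from E minor. It is labeled bVI.

bVII, i, bVI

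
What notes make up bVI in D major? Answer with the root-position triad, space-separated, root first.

Bb D F

The root of bVI is the lowered 6th degree: B becomes Bb. Building the major chord from the parallel minor on Bb: Bb–D–F.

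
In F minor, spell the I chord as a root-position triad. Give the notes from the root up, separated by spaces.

F A C

The root, F, is scale degree 1 — the same note in F minor and F major; only the chord quality changes. Stacking thirds in F major on F gives F–A–C.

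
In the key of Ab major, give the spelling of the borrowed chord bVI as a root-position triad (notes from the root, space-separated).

The root of bVI is the lowered 6th degree: F becomes Fb. Stacking thirds in Ab minor on Fb gives Fb–Ab–Cb.

Fb Ab Cb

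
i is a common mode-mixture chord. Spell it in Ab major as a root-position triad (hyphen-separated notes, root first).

The root, Ab, is scale degree 1 — the same note in Ab major and Ab minor; only the chord quality changes. Stacking thirds in Ab minor on Ab gives Ab–Cb–Eb.

Ab-Cb-Eb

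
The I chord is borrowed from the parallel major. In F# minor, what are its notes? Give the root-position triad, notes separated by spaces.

F# A# C#

I is built on scale degree 1, which is F# in both F# minor and its parallel. In F# major the chord on F# is F#–A#–C#.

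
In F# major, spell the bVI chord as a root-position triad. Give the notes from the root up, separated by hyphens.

Scale degree 6 in F# major is D#. bVI uses the lowered form, D, taken from F# minor. Stacking thirds in F# minor on D gives D–F#–A.

D-F#-A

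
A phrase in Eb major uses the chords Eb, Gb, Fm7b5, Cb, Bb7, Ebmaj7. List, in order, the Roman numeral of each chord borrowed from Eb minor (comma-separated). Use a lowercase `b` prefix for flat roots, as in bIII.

bIII, iiø7, bVI

In Eb major the diatonic chords are Eb, Fm, Gm, Ab, Bb, Cm, Ddim. Eb, Bb7 and Ebmaj7 all belong to that set. Gb (Gb–Bb–Db) is not: scale degree 3 in Eb major carries Gm (iii). In Eb minor the chord on that degree is Gb, so here it functions as bIII, borrowed from the parallel minor. Fm7b5 (F–Ab–Cb–Eb) is not: scale degree 2 in Eb major carries Fm (ii). In Eb minor the chord on that degree is Fm7b5, so here it functions as iiø7, borrowed from the parallel minor. Cb (Cb–Eb–Gb) is not: scale degree 6 in Eb major carries Cm (vi). In Eb minor the chord on that degree is Cb, so here it functions as bVI, borrowed from the parallel minor.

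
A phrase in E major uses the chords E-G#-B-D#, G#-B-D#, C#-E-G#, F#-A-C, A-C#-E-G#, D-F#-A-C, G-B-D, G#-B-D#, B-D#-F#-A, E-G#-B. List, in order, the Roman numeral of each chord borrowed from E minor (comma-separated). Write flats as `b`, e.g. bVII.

E major has the diatonic set E, F#m, G#m, A, B, C#m, D#dim. E–G#–B–D# = Emaj7, G#–B–D# = G#m, C#–E–G# = C#m, A–C#–E–G# = Amaj7, B–D#–F#–A = B7 and E–G#–B = E are all diatonic. F#–A–C is not: scale degree 2 in E major carries F#m (ii). In E minor the chord on that degree is F#dim, so here it functions as ii°, borrowed from the parallel minor. D–F#–A–C doesn't fit — on degree 7 E major would have D#dim (vii°). D7 is the degree-7 chord of E minor, so it is the borrowed bVII7. But G–B–D is foreign: the diatonic iii on degree 3 is G#m, whereas G comes from E minor. It is labeled bIII.

ii°, bVII7, bIII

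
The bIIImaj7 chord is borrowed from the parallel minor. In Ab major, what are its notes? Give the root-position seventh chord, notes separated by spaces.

Scale degree 3 in Ab major is C. bIIImaj7 uses the lowered form, Cb, taken from Ab minor. Building the major-seventh chord from the parallel minor on Cb: Cb–Eb–Gb–Bb.

Cb Eb Gb Bb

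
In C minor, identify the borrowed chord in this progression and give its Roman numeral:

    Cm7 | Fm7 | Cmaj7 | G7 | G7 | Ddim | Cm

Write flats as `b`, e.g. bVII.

Imaj7

In C minor (with V from harmonic minor) the diatonic chords are Cm, Ddim, Eb, Fm, G, Ab, Bb. Cm7, Fm7, G7, Ddim and Cm are all diatonic. Cmaj7 (C–E–G–B) is not: scale degree 1 in C minor carries Cm (i). In C major the chord on that degree is Cmaj7, so here it functions as Imaj7, borrowed from the parallel major.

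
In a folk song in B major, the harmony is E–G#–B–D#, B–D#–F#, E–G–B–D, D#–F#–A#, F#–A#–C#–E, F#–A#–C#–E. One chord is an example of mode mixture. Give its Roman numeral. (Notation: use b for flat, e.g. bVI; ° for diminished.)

iv7

B major has the diatonic set B, C#m, D#m, E, F#, G#m, A#dim. E–G#–B–D# = Emaj7, B–D#–F# = B, D#–F#–A# = D#m and F#–A#–C#–E = F#7 all belong to that set. But E–G–B–D is foreign: the diatonic IV on degree 4 is E, whereas Em7 comes from B minor. It is labeled iv7.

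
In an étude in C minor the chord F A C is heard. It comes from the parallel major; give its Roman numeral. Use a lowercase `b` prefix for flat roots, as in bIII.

The root F is the diatonic 4th degree of C minor; the borrowing shows in the chord quality. Diatonically C minor has Fm (iv) on that degree; F–A–C is instead the major chord native to C major, so it takes the label IV.

IV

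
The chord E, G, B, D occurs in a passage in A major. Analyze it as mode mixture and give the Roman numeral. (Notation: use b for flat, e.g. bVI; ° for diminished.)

v7

E is scale degree 5 in A major. E–G–B–D is a minor-seventh chord — the form found in A minor, not the diatonic V (E). Borrowed into A major it is written v7.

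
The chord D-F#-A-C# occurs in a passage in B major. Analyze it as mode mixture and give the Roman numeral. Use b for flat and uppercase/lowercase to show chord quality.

D is the lowered form of scale degree 3 in B major (the diatonic degree 3 is D#). D–F#–A–C# is a major-seventh chord — the form found in B minor, not the diatonic iii (D#m). Borrowed into B major it is written bIIImaj7.

bIIImaj7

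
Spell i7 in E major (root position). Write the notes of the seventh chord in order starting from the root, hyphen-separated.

The root, E, is scale degree 1 — the same note in E major and E minor; only the chord quality changes. Stacking thirds in E minor on E gives E–G–B–D.

E-G-B-D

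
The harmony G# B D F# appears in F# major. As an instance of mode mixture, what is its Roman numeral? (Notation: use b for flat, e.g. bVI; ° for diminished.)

iiø7

The root G# is the diatonic 2nd degree of F# major; the borrowing shows in the chord quality. Diatonically F# major has G#m (ii) on that degree; G#–B–D–F# is instead the half-diminished-seventh chord native to F# minor, so it takes the label iiø7.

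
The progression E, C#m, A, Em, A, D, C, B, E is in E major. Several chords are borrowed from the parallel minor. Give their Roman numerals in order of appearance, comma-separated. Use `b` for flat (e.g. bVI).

i, bVII, bVI

E major has the diatonic set E, F#m, G#m, A, B, C#m, D#dim. E, C#m, A and B all belong to that set. But Em (E–G–B) is foreign: the diatonic I on degree 1 is E, whereas Em comes from E minor. It is labeled i. D (D–F#–A) doesn't fit — on degree 7 E major would have D#dim (vii°). D is the degree-7 chord of E minor, so it is the borrowed bVII. C (C–E–G) is not: scale degree 6 in E major carries C#m (vi). In E minor the chord on that degree is C, so here it functions as bVI, borrowed from the parallel minor.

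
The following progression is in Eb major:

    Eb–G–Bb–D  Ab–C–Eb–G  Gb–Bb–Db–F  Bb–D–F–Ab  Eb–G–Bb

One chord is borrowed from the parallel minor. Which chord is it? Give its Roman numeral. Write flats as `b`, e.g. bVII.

The diatonic triads in Eb major are Eb, Fm, Gm, Ab, Bb, Cm, Ddim. Eb–G–Bb–D = Ebmaj7, Ab–C–Eb–G = Abmaj7, Bb–D–F–Ab = Bb7 and Eb–G–Bb = Eb are all diatonic. Gb–Bb–Db–F is not: scale degree 3 in Eb major carries Gm (iii). In Eb minor the chord on that degree is Gbmaj7, so here it functions as bIIImaj7, borrowed from the parallel minor.

bIIImaj7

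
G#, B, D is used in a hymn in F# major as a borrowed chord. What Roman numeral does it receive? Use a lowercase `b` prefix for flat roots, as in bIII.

G# is scale degree 2 in F# major. G#–B–D is a diminished chord — the form found in F# minor, not the diatonic ii (G#m). Borrowed into F# major it is written ii°.

ii°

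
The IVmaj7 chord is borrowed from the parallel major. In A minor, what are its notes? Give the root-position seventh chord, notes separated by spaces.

The root, D, is scale degree 4 — the same note in A minor and A major; only the chord quality changes. In A major the chord on D is D–F#–A–C#.

D F# A C#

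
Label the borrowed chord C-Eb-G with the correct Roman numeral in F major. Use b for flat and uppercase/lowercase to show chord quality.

v

The root C is the diatonic 5th degree of F major; the borrowing shows in the chord quality. C–Eb–G is a minor chord — the form found in F minor, not the diatonic V (C). Borrowed into F major it is written v.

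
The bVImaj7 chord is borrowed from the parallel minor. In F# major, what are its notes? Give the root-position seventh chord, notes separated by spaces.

D F# A C#

Scale degree 6 in F# major is D#. bVImaj7 uses the lowered form, D, taken from F# minor. Stacking thirds in F# minor on D gives D–F#–A–C#.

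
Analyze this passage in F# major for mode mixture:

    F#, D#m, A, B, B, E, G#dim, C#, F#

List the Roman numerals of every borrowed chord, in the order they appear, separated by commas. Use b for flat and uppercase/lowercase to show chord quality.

F# major has the diatonic set F#, G#m, A#m, B, C#, D#m, E#dim. F#, D#m, B and C# are all diatonic. A (A–C#–E) doesn't fit — on degree 3 F# major would have A#m (iii). A is the degree-3 chord of F# minor, so it is the borrowed bIII. But E (E–G#–B) is foreign: the diatonic vii° on degree 7 is E#dim, whereas E comes from F# minor. It is labeled bVII. But G#dim (G#–B–D) is foreign: the diatonic ii on degree 2 is G#m, whereas G#dim comes from F# minor. It is labeled ii°.

bIII, bVII, ii°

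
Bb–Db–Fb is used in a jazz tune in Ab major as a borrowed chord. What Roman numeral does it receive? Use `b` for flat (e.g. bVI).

ii°

The root Bb is the diatonic 2nd degree of Ab major; the borrowing shows in the chord quality. The diatonic chord on degree 2 would be Bbm (ii), but Bb–Db–Fb is the diminished chord from Ab minor. As a borrowed chord it is labeled ii°.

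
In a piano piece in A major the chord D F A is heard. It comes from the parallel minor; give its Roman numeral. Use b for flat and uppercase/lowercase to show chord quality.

iv

The root D is the diatonic 4th degree of A major; the borrowing shows in the chord quality. Diatonically A major has D (IV) on that degree; D–F–A is instead the minor chord native to A minor, so it takes the label iv.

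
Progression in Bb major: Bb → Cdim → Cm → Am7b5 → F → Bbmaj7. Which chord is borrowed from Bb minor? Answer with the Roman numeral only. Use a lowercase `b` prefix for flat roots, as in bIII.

ii°

Bb major has the diatonic set Bb, Cm, Dm, Eb, F, Gm, Adim. Of the given chords, Bb, Cm, Am7b5, F and Bbmaj7 are diatonic. Cdim (C–Eb–Gb) is not: scale degree 2 in Bb major carries Cm (ii). In Bb minor the chord on that degree is Cdim, so here it functions as ii°, borrowed from the parallel minor.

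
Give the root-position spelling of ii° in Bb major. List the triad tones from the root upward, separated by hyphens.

C-Eb-Gb

The root, C, is scale degree 2 — the same note in Bb major and Bb minor; only the chord quality changes. In Bb minor the chord on C is C–Eb–Gb.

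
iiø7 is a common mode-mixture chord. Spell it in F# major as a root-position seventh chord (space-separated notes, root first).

iiø7 is built on scale degree 2, which is G# in both F# major and its parallel. Building the half-diminished-seventh chord from the parallel minor on G#: G#–B–D–F#.

G# B D F#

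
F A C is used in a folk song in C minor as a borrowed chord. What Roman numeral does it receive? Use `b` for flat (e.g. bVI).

IV

The root F is the diatonic 4th degree of C minor; the borrowing shows in the chord quality. F–A–C is a major chord — the form found in C major, not the diatonic iv (Fm). Borrowed into C minor it is written IV.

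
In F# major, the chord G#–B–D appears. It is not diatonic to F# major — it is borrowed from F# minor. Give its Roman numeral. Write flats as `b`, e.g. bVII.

The root G# is the diatonic 2nd degree of F# major; the borrowing shows in the chord quality. The diatonic chord on degree 2 would be G#m (ii), but G#–B–D is the diminished chord from F# minor. As a borrowed chord it is labeled ii°.

ii°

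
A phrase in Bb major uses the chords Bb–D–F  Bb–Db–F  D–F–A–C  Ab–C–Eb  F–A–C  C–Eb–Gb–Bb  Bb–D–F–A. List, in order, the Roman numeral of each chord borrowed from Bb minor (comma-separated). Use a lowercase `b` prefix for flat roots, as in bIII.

i, bVII, iiø7

The diatonic triads in Bb major are Bb, Cm, Dm, Eb, F, Gm, Adim. Of the given chords, Bb–D–F = Bb, D–F–A–C = Dm7, F–A–C = F and Bb–D–F–A = Bbmaj7 are diatonic. Bb–Db–F is not: scale degree 1 in Bb major carries Bb (I). In Bb minor the chord on that degree is Bbm, so here it functions as i, borrowed from the parallel minor. Ab–C–Eb doesn't fit — on degree 7 Bb major would have Adim (vii°). Ab is the degree-7 chord of Bb minor, so it is the borrowed bVII. But C–Eb–Gb–Bb is foreign: the diatonic ii on degree 2 is Cm, whereas Cm7b5 comes from Bb minor. It is labeled iiø7.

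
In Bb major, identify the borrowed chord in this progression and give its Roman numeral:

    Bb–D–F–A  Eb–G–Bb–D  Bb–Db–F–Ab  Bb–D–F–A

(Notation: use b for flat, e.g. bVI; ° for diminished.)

Bb major has the diatonic set Bb, Cm, Dm, Eb, F, Gm, Adim. Of the given chords, Bb–D–F–A = Bbmaj7 and Eb–G–Bb–D = Ebmaj7 are diatonic. Bb–Db–F–Ab is not: scale degree 1 in Bb major carries Bb (I). In Bb minor the chord on that degree is Bbm7, so here it functions as i7, borrowed from the parallel minor.

i7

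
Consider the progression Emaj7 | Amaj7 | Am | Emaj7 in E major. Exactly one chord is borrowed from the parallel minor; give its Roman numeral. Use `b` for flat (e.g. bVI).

iv

E major has the diatonic set E, F#m, G#m, A, B, C#m, D#dim. Emaj7 and Amaj7 both belong to that set. Am (A–C–E) is not: scale degree 4 in E major carries A (IV). In E minor the chord on that degree is Am, so here it functions as iv, borrowed from the parallel minor.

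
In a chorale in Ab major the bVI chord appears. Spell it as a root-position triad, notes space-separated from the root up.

Fb Ab Cb

The root of bVI is the lowered 6th degree: F becomes Fb. Building the major chord from the parallel minor on Fb: Fb–Ab–Cb.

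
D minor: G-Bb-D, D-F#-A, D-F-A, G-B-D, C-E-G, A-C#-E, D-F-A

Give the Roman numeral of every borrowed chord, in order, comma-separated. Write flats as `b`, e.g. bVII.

I, IV

In D minor (with V from harmonic minor) the diatonic chords are Dm, Edim, F, Gm, A, Bb, C. G–Bb–D = Gm, D–F–A = Dm, C–E–G = C and A–C#–E = A are all diatonic. D–F#–A doesn't fit — on degree 1 D minor would have Dm (i). D is the degree-1 chord of D major, so it is the borrowed I. But G–B–D is foreign: the diatonic iv on degree 4 is Gm, whereas G comes from D major. It is labeled IV.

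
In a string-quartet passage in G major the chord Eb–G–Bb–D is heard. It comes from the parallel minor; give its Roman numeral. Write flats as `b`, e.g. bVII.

bVImaj7

Eb is the lowered form of scale degree 6 in G major (the diatonic degree 6 is E). Eb–G–Bb–D is a major-seventh chord — the form found in G minor, not the diatonic vi (Em). Borrowed into G major it is written bVImaj7.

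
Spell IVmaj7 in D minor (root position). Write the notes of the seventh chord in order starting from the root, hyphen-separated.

G-B-D-F#

The root, G, is scale degree 4 — the same note in D minor and D major; only the chord quality changes. Building the major-seventh chord from the parallel major on G: G–B–D–F#.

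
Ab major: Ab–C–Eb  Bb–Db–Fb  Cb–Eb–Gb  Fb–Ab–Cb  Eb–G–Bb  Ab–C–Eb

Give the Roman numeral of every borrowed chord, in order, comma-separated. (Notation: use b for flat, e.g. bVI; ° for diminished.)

The diatonic triads in Ab major are Ab, Bbm, Cm, Db, Eb, Fm, Gdim. Ab–C–Eb = Ab and Eb–G–Bb = Eb are both diatonic. But Bb–Db–Fb is foreign: the diatonic ii on degree 2 is Bbm, whereas Bbdim comes from Ab minor. It is labeled ii°. Cb–Eb–Gb is not: scale degree 3 in Ab major carries Cm (iii). In Ab minor the chord on that degree is Cb, so here it functions as bIII, borrowed from the parallel minor. Fb–Ab–Cb is not: scale degree 6 in Ab major carries Fm (vi). In Ab minor the chord on that degree is Fb, so here it functions as bVI, borrowed from the parallel minor.

ii°, bIII, bVI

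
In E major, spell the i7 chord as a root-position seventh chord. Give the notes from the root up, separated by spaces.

The root, E, is scale degree 1 — the same note in E major and E minor; only the chord quality changes. Building the minor-seventh chord from the parallel minor on E: E–G–B–D.

E G B D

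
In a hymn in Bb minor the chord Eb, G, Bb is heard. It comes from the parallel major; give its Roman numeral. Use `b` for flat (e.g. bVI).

The root Eb is the diatonic 4th degree of Bb minor; the borrowing shows in the chord quality. Diatonically Bb minor has Ebm (iv) on that degree; Eb–G–Bb is instead the major chord native to Bb major, so it takes the label IV.

IV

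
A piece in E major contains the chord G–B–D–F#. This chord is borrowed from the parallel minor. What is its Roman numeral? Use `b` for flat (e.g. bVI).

bIIImaj7

The root G is the lowered 3rd scale degree — diatonically E major has G# there. The diatonic chord on degree 3 would be G#m (iii), but G–B–D–F# is the major-seventh chord from E minor. As a borrowed chord it is labeled bIIImaj7.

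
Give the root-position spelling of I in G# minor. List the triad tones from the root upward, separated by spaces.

G# B# D#

I is built on scale degree 1, which is G# in both G# minor and its parallel. Building the major chord from the parallel major on G#: G#–B#–D#.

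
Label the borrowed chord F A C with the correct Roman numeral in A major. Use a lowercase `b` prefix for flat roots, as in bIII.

bVI

The root F is the lowered 6th scale degree — diatonically A major has F# there. F–A–C is a major chord — the form found in A minor, not the diatonic vi (F#m). Borrowed into A major it is written bVI.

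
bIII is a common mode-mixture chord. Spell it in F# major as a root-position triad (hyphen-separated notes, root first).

The root of bIII is the lowered 3rd degree: A# becomes A. Building the major chord from the parallel minor on A: A–C#–E.

A-C#-E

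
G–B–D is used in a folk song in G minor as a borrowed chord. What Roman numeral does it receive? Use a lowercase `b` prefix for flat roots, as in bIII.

G is scale degree 1 in G minor. Diatonically G minor has Gm (i) on that degree; G–B–D is instead the major chord native to G major, so it takes the label I.

I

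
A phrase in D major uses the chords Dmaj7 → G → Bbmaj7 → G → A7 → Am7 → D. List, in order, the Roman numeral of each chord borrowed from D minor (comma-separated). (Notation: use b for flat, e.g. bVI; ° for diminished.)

bVImaj7, v7

In D major the diatonic chords are D, Em, F#m, G, A, Bm, C#dim. Dmaj7, G, A7 and D are all diatonic. Bbmaj7 (Bb–D–F–A) doesn't fit — on degree 6 D major would have Bm (vi). Bbmaj7 is the degree-6 chord of D minor, so it is the borrowed bVImaj7. Am7 (A–C–E–G) is not: scale degree 5 in D major carries A (V). In D minor the chord on that degree is Am7, so here it functions as v7, borrowed from the parallel minor.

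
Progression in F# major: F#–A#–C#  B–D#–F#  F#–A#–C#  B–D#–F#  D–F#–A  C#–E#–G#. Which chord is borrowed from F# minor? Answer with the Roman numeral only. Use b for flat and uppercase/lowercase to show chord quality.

bVI

F# major has the diatonic set F#, G#m, A#m, B, C#, D#m, E#dim. F#–A#–C# = F#, B–D#–F# = B and C#–E#–G# = C# all belong to that set. D–F#–A is not: scale degree 6 in F# major carries D#m (vi). In F# minor the chord on that degree is D, so here it functions as bVI, borrowed from the parallel minor.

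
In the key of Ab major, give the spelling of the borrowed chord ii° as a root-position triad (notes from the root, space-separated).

The root, Bb, is scale degree 2 — the same note in Ab major and Ab minor; only the chord quality changes. Stacking thirds in Ab minor on Bb gives Bb–Db–Fb.

Bb Db Fb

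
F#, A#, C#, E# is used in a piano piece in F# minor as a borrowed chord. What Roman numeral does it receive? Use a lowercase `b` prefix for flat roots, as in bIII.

The root F# is the diatonic 1st degree of F# minor; the borrowing shows in the chord quality. The diatonic chord on degree 1 would be F#m (i), but F#–A#–C#–E# is the major-seventh chord from F# major. As a borrowed chord it is labeled Imaj7.

Imaj7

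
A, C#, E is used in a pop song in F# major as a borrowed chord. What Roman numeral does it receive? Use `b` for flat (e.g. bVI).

bIII

In F# major scale degree 3 is A#; A is its lowered form, from F# minor. The diatonic chord on degree 3 would be A#m (iii), but A–C#–E is the major chord from F# minor. As a borrowed chord it is labeled bIII.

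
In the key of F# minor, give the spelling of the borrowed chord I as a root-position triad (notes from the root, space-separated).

F# A# C#

I is built on scale degree 1, which is F# in both F# minor and its parallel. Building the major chord from the parallel major on F#: F#–A#–C#.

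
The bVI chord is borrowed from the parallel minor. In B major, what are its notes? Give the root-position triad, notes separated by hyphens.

Scale degree 6 in B major is G#. bVI uses the lowered form, G, taken from B minor. Stacking thirds in B minor on G gives G–B–D.

G-B-D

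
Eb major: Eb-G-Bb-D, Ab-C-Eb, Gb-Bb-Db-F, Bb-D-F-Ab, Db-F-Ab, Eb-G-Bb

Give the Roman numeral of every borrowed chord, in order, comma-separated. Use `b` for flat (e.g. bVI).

bIIImaj7, bVII

Eb major has the diatonic set Eb, Fm, Gm, Ab, Bb, Cm, Ddim. Of the given chords, Eb–G–Bb–D = Ebmaj7, Ab–C–Eb = Ab, Bb–D–F–Ab = Bb7 and Eb–G–Bb = Eb are diatonic. Gb–Bb–Db–F doesn't fit — on degree 3 Eb major would have Gm (iii). Gbmaj7 is the degree-3 chord of Eb minor, so it is the borrowed bIIImaj7. Db–F–Ab doesn't fit — on degree 7 Eb major would have Ddim (vii°). Db is the degree-7 chord of Eb minor, so it is the borrowed bVII.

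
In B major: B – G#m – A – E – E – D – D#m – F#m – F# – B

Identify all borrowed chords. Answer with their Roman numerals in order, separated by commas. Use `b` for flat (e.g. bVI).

bVII, bIII, v

In B major the diatonic chords are B, C#m, D#m, E, F#, G#m, A#dim. Of the given chords, B, G#m, E, D#m and F# are diatonic. A (A–C#–E) doesn't fit — on degree 7 B major would have A#dim (vii°). A is the degree-7 chord of B minor, so it is the borrowed bVII. D (D–F#–A) is not: scale degree 3 in B major carries D#m (iii). In B minor the chord on that degree is D, so here it functions as bIII, borrowed from the parallel minor. But F#m (F#–A–C#) is foreign: the diatonic V on degree 5 is F#, whereas F#m comes from B minor. It is labeled v.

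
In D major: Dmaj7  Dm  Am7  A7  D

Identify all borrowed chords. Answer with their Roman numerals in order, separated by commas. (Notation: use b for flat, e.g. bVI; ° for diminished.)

i, v7

In D major the diatonic chords are D, Em, F#m, G, A, Bm, C#dim. Of the given chords, Dmaj7, A7 and D are diatonic. Dm (D–F–A) doesn't fit — on degree 1 D major would have D (I). Dm is the degree-1 chord of D minor, so it is the borrowed i. Am7 (A–C–E–G) doesn't fit — on degree 5 D major would have A (V). Am7 is the degree-5 chord of D minor, so it is the borrowed v7.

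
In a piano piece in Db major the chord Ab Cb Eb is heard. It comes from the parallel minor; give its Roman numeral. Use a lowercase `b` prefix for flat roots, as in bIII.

The root Ab is the diatonic 5th degree of Db major; the borrowing shows in the chord quality. The diatonic chord on degree 5 would be Ab (V), but Ab–Cb–Eb is the minor chord from Db minor. As a borrowed chord it is labeled v.

v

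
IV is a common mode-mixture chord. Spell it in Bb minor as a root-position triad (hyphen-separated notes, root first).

Eb-G-Bb

IV is built on scale degree 4, which is Eb in both Bb minor and its parallel. In Bb major the chord on Eb is Eb–G–Bb.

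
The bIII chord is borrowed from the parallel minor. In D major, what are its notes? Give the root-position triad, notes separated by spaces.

F A C

bIII is built on the lowered scale degree 3. In D major degree 3 is F#; lowered it becomes F. Building the major chord from the parallel minor on F: F–A–C.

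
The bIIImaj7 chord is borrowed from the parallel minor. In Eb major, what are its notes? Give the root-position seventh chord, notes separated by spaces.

Scale degree 3 in Eb major is G. bIIImaj7 uses the lowered form, Gb, taken from Eb minor. Stacking thirds in Eb minor on Gb gives Gb–Bb–Db–F.

Gb Bb Db F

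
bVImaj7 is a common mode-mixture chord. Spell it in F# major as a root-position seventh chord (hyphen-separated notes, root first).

D-F#-A-C#

The root of bVImaj7 is the lowered 6th degree: D# becomes D. In F# minor the chord on D is D–F#–A–C#.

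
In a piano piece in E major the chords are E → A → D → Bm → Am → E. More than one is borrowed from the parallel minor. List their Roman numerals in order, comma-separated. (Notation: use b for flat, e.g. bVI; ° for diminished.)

E major has the diatonic set E, F#m, G#m, A, B, C#m, D#dim. E and A are both diatonic. D (D–F#–A) is not: scale degree 7 in E major carries D#dim (vii°). In E minor the chord on that degree is D, so here it functions as bVII, borrowed from the parallel minor. But Bm (B–D–F#) is foreign: the diatonic V on degree 5 is B, whereas Bm comes from E minor. It is labeled v. Am (A–C–E) doesn't fit — on degree 4 E major would have A (IV). Am is the degree-4 chord of E minor, so it is the borrowed iv.

bVII, v, iv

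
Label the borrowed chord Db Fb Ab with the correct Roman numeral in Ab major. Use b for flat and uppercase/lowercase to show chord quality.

iv

The root Db is the diatonic 4th degree of Ab major; the borrowing shows in the chord quality. Db–Fb–Ab is a minor chord — the form found in Ab minor, not the diatonic IV (Db). Borrowed into Ab major it is written iv.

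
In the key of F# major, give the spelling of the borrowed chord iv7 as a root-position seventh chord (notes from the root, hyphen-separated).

B-D-F#-A

The root, B, is scale degree 4 — the same note in F# major and F# minor; only the chord quality changes. Building the minor-seventh chord from the parallel minor on B: B–D–F#–A.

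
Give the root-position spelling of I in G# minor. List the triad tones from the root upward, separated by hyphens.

G#-B#-D#

I is built on scale degree 1, which is G# in both G# minor and its parallel. Stacking thirds in G# major on G# gives G#–B#–D#.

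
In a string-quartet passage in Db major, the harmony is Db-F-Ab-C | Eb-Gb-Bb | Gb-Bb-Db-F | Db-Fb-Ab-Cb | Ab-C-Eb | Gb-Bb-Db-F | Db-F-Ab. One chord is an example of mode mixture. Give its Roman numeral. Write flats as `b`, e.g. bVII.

i7

The diatonic triads in Db major are Db, Ebm, Fm, Gb, Ab, Bbm, Cdim. Of the given chords, Db–F–Ab–C = Dbmaj7, Eb–Gb–Bb = Ebm, Gb–Bb–Db–F = Gbmaj7, Ab–C–Eb = Ab and Db–F–Ab = Db are diatonic. Db–Fb–Ab–Cb doesn't fit — on degree 1 Db major would have Db (I). Dbm7 is the degree-1 chord of Db minor, so it is the borrowed i7.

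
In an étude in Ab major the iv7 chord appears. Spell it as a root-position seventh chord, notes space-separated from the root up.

The root, Db, is scale degree 4 — the same note in Ab major and Ab minor; only the chord quality changes. In Ab minor the chord on Db is Db–Fb–Ab–Cb.

Db Fb Ab Cb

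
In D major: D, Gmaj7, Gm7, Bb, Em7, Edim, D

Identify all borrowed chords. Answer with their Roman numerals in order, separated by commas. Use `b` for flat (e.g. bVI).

iv7, bVI, ii°

In D major the diatonic chords are D, Em, F#m, G, A, Bm, C#dim. D, Gmaj7 and Em7 all belong to that set. But Gm7 (G–Bb–D–F) is foreign: the diatonic IV on degree 4 is G, whereas Gm7 comes from D minor. It is labeled iv7. Bb (Bb–D–F) doesn't fit — on degree 6 D major would have Bm (vi). Bb is the degree-6 chord of D minor, so it is the borrowed bVI. Edim (E–G–Bb) doesn't fit — on degree 2 D major would have Em (ii). Edim is the degree-2 chord of D minor, so it is the borrowed ii°.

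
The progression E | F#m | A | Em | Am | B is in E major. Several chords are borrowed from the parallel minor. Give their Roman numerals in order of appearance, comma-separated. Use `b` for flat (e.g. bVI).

i, iv

In E major the diatonic chords are E, F#m, G#m, A, B, C#m, D#dim. E, F#m, A and B are all diatonic. Em (E–G–B) is not: scale degree 1 in E major carries E (I). In E minor the chord on that degree is Em, so here it functions as i, borrowed from the parallel minor. Am (A–C–E) is not: scale degree 4 in E major carries A (IV). In E minor the chord on that degree is Am, so here it functions as iv, borrowed from the parallel minor.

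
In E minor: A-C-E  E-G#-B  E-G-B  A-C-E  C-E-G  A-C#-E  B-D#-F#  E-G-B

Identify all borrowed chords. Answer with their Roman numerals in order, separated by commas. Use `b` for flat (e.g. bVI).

E minor has the diatonic set Em, F#dim, G, Am, B, C, D (with V from harmonic minor). A–C–E = Am, E–G–B = Em, C–E–G = C and B–D#–F# = B are all diatonic. E–G#–B doesn't fit — on degree 1 E minor would have Em (i). E is the degree-1 chord of E major, so it is the borrowed I. But A–C#–E is foreign: the diatonic iv on degree 4 is Am, whereas A comes from E major. It is labeled IV.

I, IV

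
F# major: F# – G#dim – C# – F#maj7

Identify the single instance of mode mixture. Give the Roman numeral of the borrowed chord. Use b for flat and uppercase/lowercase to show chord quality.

ii°

The diatonic triads in F# major are F#, G#m, A#m, B, C#, D#m, E#dim. Of the given chords, F#, C# and F#maj7 are diatonic. But G#dim (G#–B–D) is foreign: the diatonic ii on degree 2 is G#m, whereas G#dim comes from F# minor. It is labeled ii°.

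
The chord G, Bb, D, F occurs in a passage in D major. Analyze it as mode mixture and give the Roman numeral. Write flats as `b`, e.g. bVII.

The root G is the diatonic 4th degree of D major; the borrowing shows in the chord quality. Diatonically D major has G (IV) on that degree; G–Bb–D–F is instead the minor-seventh chord native to D minor, so it takes the label iv7.

iv7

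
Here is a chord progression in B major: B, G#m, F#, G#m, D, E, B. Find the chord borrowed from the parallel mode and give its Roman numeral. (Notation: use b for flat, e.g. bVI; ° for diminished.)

B major has the diatonic set B, C#m, D#m, E, F#, G#m, A#dim. Of the given chords, B, G#m, F# and E are diatonic. D (D–F#–A) doesn't fit — on degree 3 B major would have D#m (iii). D is the degree-3 chord of B minor, so it is the borrowed bIII.

bIII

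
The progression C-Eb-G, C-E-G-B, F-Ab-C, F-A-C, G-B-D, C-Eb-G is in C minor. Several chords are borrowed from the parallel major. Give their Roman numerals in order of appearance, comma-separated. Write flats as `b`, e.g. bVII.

Imaj7, IV

C minor has the diatonic set Cm, Ddim, Eb, Fm, G, Ab, Bb (with V from harmonic minor). C–Eb–G = Cm, F–Ab–C = Fm and G–B–D = G all belong to that set. C–E–G–B doesn't fit — on degree 1 C minor would have Cm (i). Cmaj7 is the degree-1 chord of C major, so it is the borrowed Imaj7. But F–A–C is foreign: the diatonic iv on degree 4 is Fm, whereas F comes from C major. It is labeled IV.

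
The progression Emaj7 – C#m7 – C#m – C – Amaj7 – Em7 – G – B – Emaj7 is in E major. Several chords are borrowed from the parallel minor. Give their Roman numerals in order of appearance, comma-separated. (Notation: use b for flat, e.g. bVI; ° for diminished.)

E major has the diatonic set E, F#m, G#m, A, B, C#m, D#dim. Emaj7, C#m7, C#m, Amaj7 and B all belong to that set. C (C–E–G) doesn't fit — on degree 6 E major would have C#m (vi). C is the degree-6 chord of E minor, so it is the borrowed bVI. Em7 (E–G–B–D) is not: scale degree 1 in E major carries E (I). In E minor the chord on that degree is Em7, so here it functions as i7, borrowed from the parallel minor. G (G–B–D) doesn't fit — on degree 3 E major would have G#m (iii). G is the degree-3 chord of E minor, so it is the borrowed bIII.

bVI, i7, bIII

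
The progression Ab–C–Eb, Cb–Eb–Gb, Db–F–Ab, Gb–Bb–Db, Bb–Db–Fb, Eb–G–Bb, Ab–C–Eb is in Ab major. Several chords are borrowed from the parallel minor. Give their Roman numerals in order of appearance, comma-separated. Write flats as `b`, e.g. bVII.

bIII, bVII, ii°

In Ab major the diatonic chords are Ab, Bbm, Cm, Db, Eb, Fm, Gdim. Ab–C–Eb = Ab, Db–F–Ab = Db and Eb–G–Bb = Eb are all diatonic. Cb–Eb–Gb doesn't fit — on degree 3 Ab major would have Cm (iii). Cb is the degree-3 chord of Ab minor, so it is the borrowed bIII. But Gb–Bb–Db is foreign: the diatonic vii° on degree 7 is Gdim, whereas Gb comes from Ab minor. It is labeled bVII. But Bb–Db–Fb is foreign: the diatonic ii on degree 2 is Bbm, whereas Bbdim comes from Ab minor. It is labeled ii°.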